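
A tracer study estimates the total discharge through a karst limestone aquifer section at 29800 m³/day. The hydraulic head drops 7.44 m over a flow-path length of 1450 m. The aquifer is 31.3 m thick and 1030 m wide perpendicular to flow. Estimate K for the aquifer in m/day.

Cross-sectional area A = 1030 × 31.3 = 32239 m².
Hydraulic gradient i = Δh / L = 7.44 / 1450 = 0.005131.
From Q = K·A·i, K = Q / (A·i) = 29800 / (32239 × 0.005131) = 180.1 m/day.

180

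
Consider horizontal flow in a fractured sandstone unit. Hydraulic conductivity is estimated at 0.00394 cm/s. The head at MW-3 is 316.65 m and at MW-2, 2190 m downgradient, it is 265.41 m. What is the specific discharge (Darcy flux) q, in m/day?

0.0796

Convert K: 0.00394 cm/s × 864 = 3.404 m/day.
Hydraulic gradient i = (316.65 − 265.41) / 2190 = 51.24 / 2190 = 0.02340.
Specific discharge q = K · i = 3.404 × 0.02340 = 0.07965 m/day.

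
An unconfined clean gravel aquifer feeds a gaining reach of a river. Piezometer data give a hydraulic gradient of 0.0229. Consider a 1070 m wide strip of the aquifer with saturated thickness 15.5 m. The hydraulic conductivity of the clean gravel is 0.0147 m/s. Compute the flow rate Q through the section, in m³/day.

Convert K: 0.0147 m/s × 86400 = 1270 m/day.
Cross-sectional area A = 1070 × 15.5 = 16585 m².
Hydraulic gradient i = 0.0229.
Darcy's law: Q = K · A · i = 1270 × 16585 × 0.02290 = 4.824e+05 m³/day.

482000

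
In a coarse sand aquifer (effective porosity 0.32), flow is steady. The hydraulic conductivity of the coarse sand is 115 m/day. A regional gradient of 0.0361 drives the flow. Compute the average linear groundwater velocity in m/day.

13.0

Hydraulic gradient i = 0.0361.
Darcy flux q = K · i = 115.0 × 0.03610 = 4.152 m/day.
Seepage velocity v = q / n_e = 4.152 / 0.32 = 12.97 m/day.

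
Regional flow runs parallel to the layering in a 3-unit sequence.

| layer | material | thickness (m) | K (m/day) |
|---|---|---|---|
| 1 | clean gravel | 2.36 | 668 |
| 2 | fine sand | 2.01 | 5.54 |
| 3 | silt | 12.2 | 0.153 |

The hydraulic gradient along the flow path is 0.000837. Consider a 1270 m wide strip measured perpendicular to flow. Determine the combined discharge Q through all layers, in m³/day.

Flow is parallel to layering, so each bed carries its own Darcy discharge and the transmissivities add.
Σ(K_i·b_i) = 668×2.36 + 5.54×2.01 + 0.153×12.2 = 1589 m²/day.
Hydraulic gradient i = 0.000837.
Q = Σ(K_i·b_i) · W · i = 1589 × 1270 × 0.0008370 = 1690 m³/day.

1690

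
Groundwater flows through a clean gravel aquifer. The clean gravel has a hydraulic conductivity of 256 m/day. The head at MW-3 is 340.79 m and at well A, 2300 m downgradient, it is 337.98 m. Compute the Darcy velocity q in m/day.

Hydraulic gradient i = (340.79 − 337.98) / 2300 = 2.81 / 2300 = 0.001222.
Specific discharge q = K · i = 256.0 × 0.001222 = 0.3128 m/day.

0.313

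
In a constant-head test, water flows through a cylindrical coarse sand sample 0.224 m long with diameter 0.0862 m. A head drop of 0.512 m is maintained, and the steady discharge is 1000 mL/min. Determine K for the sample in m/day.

108

Cross-sectional area A = π·(d/2)² = π × (0.0862/2)² = 0.005836 m².
Convert discharge: 1000 mL/min = 1.667e-05 m³/s.
Darcy's law rearranged: K = Q·L / (A·Δh) = 1.667e-05 × 0.224 / (0.005836 × 0.512) = 0.001249 m/s = 108.0 m/day.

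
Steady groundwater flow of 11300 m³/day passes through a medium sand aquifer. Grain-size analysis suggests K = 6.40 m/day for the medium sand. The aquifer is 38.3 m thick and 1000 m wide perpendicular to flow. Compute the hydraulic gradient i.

0.0461

Cross-sectional area A = 1000 × 38.3 = 38300 m².
From Q = K·A·i, i = Q / (K·A) = 11300 / (6.400 × 38300) = 0.04610.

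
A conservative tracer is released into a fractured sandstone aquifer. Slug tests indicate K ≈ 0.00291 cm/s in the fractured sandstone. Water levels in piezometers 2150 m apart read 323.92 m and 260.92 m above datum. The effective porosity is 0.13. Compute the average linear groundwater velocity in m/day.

Convert K: 0.00291 cm/s × 864 = 2.514 m/day.
Hydraulic gradient i = (323.92 − 260.92) / 2150 = 63 / 2150 = 0.02930.
Darcy flux q = K · i = 2.514 × 0.02930 = 0.07367 m/day.
Seepage velocity v = q / n_e = 0.07367 / 0.13 = 0.5667 m/day.

0.567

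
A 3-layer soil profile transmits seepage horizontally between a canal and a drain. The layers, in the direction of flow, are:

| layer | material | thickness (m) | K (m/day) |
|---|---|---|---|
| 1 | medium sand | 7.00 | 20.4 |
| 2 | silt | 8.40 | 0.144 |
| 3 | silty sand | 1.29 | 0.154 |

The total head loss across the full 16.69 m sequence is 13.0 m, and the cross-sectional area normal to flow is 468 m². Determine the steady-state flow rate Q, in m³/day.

Flow is perpendicular to layering, so the layers act in series and the equivalent K is the thickness-weighted harmonic mean.
Total thickness L = 7.00 + 8.40 + 1.29 = 16.69 m.
Σ(b_i/K_i) = 7.00/20.4 + 8.40/0.144 + 1.29/0.154 = 67.05 d.
K_eq = L / Σ(b_i/K_i) = 16.69 / 67.05 = 0.2489 m/day.
Q = K_eq · A · (Δh/L) = 0.2489 × 468 × (13.0/16.69) = 90.73 m³/day.

90.7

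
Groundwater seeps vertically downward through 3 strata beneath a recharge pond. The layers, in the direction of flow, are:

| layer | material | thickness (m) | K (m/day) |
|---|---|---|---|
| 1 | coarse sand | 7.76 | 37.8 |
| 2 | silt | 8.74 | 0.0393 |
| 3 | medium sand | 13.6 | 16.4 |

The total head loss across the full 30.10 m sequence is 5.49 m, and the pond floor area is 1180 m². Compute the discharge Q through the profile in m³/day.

Flow is perpendicular to layering, so the layers act in series and the equivalent K is the thickness-weighted harmonic mean.
Total thickness L = 7.76 + 8.74 + 13.6 = 30.10 m.
Σ(b_i/K_i) = 7.76/37.8 + 8.74/0.0393 + 13.6/16.4 = 223.4 d.
K_eq = L / Σ(b_i/K_i) = 30.10 / 223.4 = 0.1347 m/day.
Q = K_eq · A · (Δh/L) = 0.1347 × 1180 × (5.49/30.10) = 28.99 m³/day.

29.0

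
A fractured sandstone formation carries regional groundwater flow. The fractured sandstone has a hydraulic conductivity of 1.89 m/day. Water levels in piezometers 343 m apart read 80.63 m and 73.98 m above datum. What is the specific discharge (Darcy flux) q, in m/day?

0.0366

Hydraulic gradient i = (80.63 − 73.98) / 343 = 6.65 / 343 = 0.01939.
Specific discharge q = K · i = 1.890 × 0.01939 = 0.03664 m/day.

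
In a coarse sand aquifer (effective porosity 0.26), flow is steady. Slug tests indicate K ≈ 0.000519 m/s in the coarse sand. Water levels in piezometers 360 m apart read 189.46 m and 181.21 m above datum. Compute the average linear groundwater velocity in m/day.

Convert K: 0.000519 m/s × 86400 = 44.84 m/day.
Hydraulic gradient i = (189.46 − 181.21) / 360 = 8.25 / 360 = 0.02292.
Darcy flux q = K · i = 44.84 × 0.02292 = 1.028 m/day.
Seepage velocity v = q / n_e = 1.028 / 0.26 = 3.952 m/day.

3.95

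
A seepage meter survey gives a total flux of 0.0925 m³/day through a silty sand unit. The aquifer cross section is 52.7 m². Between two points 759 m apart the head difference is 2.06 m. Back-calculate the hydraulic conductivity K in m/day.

0.647

Hydraulic gradient i = Δh / L = 2.06 / 759 = 0.002714.
From Q = K·A·i, K = Q / (A·i) = 0.0925 / (52.70 × 0.002714) = 0.6467 m/day.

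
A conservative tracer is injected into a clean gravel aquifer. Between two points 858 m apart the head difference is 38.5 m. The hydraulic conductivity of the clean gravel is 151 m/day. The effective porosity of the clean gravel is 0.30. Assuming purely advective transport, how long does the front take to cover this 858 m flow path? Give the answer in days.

Hydraulic gradient i = Δh / L = 38.5 / 858 = 0.04487.
Darcy flux q = K · i = 151.0 × 0.04487 = 6.776 m/day.
Seepage velocity v = q / n_e = 6.776 / 0.30 = 22.59 m/day.
Travel time t = L / v = 858 / 22.59 = 37.99 days.

38.0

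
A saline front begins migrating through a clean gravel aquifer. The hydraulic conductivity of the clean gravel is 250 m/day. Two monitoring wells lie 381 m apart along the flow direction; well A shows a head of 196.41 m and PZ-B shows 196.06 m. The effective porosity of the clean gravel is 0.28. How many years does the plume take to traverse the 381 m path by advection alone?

Hydraulic gradient i = (196.41 − 196.06) / 381 = 0.35 / 381 = 0.0009186.
Darcy flux q = K · i = 250.0 × 0.0009186 = 0.2297 m/day.
Seepage velocity v = q / n_e = 0.2297 / 0.28 = 0.8202 m/day.
Travel time t = L / v = 381 / 0.8202 = 464.5 days = 1.272 years.

1.27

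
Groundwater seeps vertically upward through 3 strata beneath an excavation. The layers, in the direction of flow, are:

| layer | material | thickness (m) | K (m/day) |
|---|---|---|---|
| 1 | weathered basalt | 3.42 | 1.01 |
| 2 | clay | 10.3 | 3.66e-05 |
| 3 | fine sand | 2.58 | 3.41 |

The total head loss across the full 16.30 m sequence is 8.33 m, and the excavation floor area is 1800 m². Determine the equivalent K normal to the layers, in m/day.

Flow is perpendicular to layering, so the layers act in series and the equivalent K is the thickness-weighted harmonic mean.
Total thickness L = 3.42 + 10.3 + 2.58 = 16.30 m.
Σ(b_i/K_i) = 3.42/1.01 + 10.3/3.66e-05 + 2.58/3.41 = 2.814e+05 d.
K_eq = L / Σ(b_i/K_i) = 16.30 / 2.814e+05 = 5.792e-05 m/day.

5.79e-05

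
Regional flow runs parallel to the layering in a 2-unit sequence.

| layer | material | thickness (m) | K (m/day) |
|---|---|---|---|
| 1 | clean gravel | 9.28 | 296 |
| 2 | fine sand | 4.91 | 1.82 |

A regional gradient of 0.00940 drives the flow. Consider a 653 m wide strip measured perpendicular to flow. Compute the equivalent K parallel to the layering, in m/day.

194

Flow is parallel to layering, so each bed carries its own Darcy discharge and the transmissivities add.
Σ(K_i·b_i) = 296×9.28 + 1.82×4.91 = 2756 m²/day.
Total thickness b = 14.19 m, so K_eq = Σ(K_i·b_i)/b = 194.2 m/day.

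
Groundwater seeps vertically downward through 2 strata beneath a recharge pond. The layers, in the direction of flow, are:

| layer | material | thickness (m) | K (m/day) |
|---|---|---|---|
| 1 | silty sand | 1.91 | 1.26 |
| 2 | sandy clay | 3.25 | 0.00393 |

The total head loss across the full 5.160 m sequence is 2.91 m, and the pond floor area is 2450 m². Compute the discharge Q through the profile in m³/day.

8.61

Flow is perpendicular to layering, so the layers act in series and the equivalent K is the thickness-weighted harmonic mean.
Total thickness L = 1.91 + 3.25 = 5.160 m.
Σ(b_i/K_i) = 1.91/1.26 + 3.25/0.00393 = 828.5 d.
K_eq = L / Σ(b_i/K_i) = 5.160 / 828.5 = 0.006228 m/day.
Q = K_eq · A · (Δh/L) = 0.006228 × 2450 × (2.91/5.160) = 8.605 m³/day.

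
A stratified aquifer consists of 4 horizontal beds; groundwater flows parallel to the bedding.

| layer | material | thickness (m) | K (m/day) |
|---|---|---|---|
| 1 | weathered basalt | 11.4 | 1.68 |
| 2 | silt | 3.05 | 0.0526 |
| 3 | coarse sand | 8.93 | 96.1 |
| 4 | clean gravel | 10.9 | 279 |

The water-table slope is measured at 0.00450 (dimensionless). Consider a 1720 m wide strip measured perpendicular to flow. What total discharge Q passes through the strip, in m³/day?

30300

Flow is parallel to layering, so each bed carries its own Darcy discharge and the transmissivities add.
Σ(K_i·b_i) = 1.68×11.4 + 0.0526×3.05 + 96.1×8.93 + 279×10.9 = 3919 m²/day.
Hydraulic gradient i = 0.00450.
Q = Σ(K_i·b_i) · W · i = 3919 × 1720 × 0.004500 = 30330 m³/day.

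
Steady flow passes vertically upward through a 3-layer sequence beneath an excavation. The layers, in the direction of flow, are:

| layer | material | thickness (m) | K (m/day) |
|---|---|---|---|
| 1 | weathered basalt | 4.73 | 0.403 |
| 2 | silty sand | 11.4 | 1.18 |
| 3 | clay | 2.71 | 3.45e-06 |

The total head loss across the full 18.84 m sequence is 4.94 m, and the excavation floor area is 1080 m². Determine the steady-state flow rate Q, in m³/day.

Flow is perpendicular to layering, so the layers act in series and the equivalent K is the thickness-weighted harmonic mean.
Total thickness L = 4.73 + 11.4 + 2.71 = 18.84 m.
Σ(b_i/K_i) = 4.73/0.403 + 11.4/1.18 + 2.71/3.45e-06 = 7.855e+05 d.
K_eq = L / Σ(b_i/K_i) = 18.84 / 7.855e+05 = 2.398e-05 m/day.
Q = K_eq · A · (Δh/L) = 2.398e-05 × 1080 × (4.94/18.84) = 0.006792 m³/day.

0.00679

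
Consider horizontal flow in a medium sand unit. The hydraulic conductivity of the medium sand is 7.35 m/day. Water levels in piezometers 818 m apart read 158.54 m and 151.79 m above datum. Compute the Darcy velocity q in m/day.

Hydraulic gradient i = (158.54 − 151.79) / 818 = 6.75 / 818 = 0.008252.
Specific discharge q = K · i = 7.350 × 0.008252 = 0.06065 m/day.

0.0607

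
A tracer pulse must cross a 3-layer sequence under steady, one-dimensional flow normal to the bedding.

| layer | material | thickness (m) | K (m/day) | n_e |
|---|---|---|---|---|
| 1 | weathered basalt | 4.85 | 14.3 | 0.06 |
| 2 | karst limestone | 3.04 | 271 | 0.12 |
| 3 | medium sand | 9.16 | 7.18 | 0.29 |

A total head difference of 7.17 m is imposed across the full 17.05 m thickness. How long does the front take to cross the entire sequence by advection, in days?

0.751

With flow normal to the layers, continuity requires the same specific discharge q through every layer.
Σ(b_i/K_i) = 4.85/14.3 + 3.04/271 + 9.16/7.18 = 1.626 d.
q = Δh / Σ(b_i/K_i) = 7.17 / 1.626 = 4.409 m/day.
In each layer the seepage velocity is v_i = q/n_i, so the layer transit time is t_i = b_i·n_i / q:
  layer 1 (weathered basalt): t_1 = 4.85 × 0.06 / 4.409 = 0.06600 d
  layer 2 (karst limestone): t_2 = 3.04 × 0.12 / 4.409 = 0.08274 d
  layer 3 (medium sand): t_3 = 9.16 × 0.29 / 4.409 = 0.6025 d
Total t = Σ t_i = 0.7512 days.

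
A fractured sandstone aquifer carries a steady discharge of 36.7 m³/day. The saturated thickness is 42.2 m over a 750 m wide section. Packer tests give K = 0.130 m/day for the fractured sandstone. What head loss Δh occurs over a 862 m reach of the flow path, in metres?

Cross-sectional area A = 750 × 42.2 = 31650 m².
From Q = K·A·i, i = Q / (K·A) = 36.7 / (0.1300 × 31650) = 0.008920.
Head loss Δh = i · L = 0.008920 × 862 = 7.689 m.

7.69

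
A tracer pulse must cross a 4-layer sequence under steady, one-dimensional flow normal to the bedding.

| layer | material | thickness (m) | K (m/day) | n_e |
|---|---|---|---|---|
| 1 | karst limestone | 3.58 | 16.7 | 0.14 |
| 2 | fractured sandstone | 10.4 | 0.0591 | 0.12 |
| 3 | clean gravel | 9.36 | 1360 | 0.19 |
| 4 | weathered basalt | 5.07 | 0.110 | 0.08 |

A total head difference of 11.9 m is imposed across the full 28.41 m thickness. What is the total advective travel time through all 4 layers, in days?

73.5

With flow normal to the layers, continuity requires the same specific discharge q through every layer.
Σ(b_i/K_i) = 3.58/16.7 + 10.4/0.0591 + 9.36/1360 + 5.07/0.110 = 222.3 d.
q = Δh / Σ(b_i/K_i) = 11.9 / 222.3 = 0.05353 m/day.
In each layer the seepage velocity is v_i = q/n_i, so the layer transit time is t_i = b_i·n_i / q:
  layer 1 (karst limestone): t_1 = 3.58 × 0.14 / 0.05353 = 9.362 d
  layer 2 (fractured sandstone): t_2 = 10.4 × 0.12 / 0.05353 = 23.31 d
  layer 3 (clean gravel): t_3 = 9.36 × 0.19 / 0.05353 = 33.22 d
  layer 4 (weathered basalt): t_4 = 5.07 × 0.08 / 0.05353 = 7.576 d
Total t = Σ t_i = 73.47 days.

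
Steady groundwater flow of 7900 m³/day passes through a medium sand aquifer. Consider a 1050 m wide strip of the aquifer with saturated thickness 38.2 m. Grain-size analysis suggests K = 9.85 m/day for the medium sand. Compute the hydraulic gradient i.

0.0200

Cross-sectional area A = 1050 × 38.2 = 40110 m².
From Q = K·A·i, i = Q / (K·A) = 7900 / (9.850 × 40110) = 0.02000.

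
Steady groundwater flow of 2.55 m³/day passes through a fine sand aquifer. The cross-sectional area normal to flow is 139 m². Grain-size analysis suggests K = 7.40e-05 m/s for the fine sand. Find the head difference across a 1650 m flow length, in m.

Convert K: 7.40e-05 m/s × 86400 = 6.394 m/day.
From Q = K·A·i, i = Q / (K·A) = 2.55 / (6.394 × 139.0) = 0.002869.
Head loss Δh = i · L = 0.002869 × 1650 = 4.734 m.

4.73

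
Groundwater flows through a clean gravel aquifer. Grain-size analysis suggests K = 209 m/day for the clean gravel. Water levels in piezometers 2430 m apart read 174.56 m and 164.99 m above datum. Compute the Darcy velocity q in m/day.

0.823

Hydraulic gradient i = (174.56 − 164.99) / 2430 = 9.57 / 2430 = 0.003938.
Specific discharge q = K · i = 209.0 × 0.003938 = 0.8231 m/day.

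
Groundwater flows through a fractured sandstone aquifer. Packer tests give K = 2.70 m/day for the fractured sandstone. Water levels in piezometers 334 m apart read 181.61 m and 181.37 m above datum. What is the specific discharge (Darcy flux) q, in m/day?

0.00194

Hydraulic gradient i = (181.61 − 181.37) / 334 = 0.24 / 334 = 0.0007186.
Specific discharge q = K · i = 2.700 × 0.0007186 = 0.001940 m/day.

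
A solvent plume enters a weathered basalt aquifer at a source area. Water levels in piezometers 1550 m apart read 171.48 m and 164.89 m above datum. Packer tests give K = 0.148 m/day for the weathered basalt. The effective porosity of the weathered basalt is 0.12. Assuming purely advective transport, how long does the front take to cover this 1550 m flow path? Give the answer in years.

809

Hydraulic gradient i = (171.48 − 164.89) / 1550 = 6.59 / 1550 = 0.004252.
Darcy flux q = K · i = 0.1480 × 0.004252 = 0.0006292 m/day.
Seepage velocity v = q / n_e = 0.0006292 / 0.12 = 0.005244 m/day.
Travel time t = L / v = 1550 / 0.005244 = 2.956e+05 days = 809.3 years.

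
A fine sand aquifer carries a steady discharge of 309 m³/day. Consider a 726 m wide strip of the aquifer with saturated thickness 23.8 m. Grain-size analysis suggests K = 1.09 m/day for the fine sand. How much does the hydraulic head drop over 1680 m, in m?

27.6

Cross-sectional area A = 726 × 23.8 = 17279 m².
From Q = K·A·i, i = Q / (K·A) = 309 / (1.090 × 17279) = 0.01641.
Head loss Δh = i · L = 0.01641 × 1680 = 27.56 m.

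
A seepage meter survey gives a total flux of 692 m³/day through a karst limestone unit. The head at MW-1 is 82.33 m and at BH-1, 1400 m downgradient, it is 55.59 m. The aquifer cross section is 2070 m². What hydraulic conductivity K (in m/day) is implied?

Hydraulic gradient i = (82.33 − 55.59) / 1400 = 26.74 / 1400 = 0.01910.
From Q = K·A·i, K = Q / (A·i) = 692 / (2070 × 0.01910) = 17.50 m/day.

17.5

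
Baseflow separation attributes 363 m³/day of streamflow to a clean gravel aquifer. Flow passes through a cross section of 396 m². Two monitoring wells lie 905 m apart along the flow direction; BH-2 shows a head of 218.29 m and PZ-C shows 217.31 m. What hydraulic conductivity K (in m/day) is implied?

Hydraulic gradient i = (218.29 − 217.31) / 905 = 0.98 / 905 = 0.001083.
From Q = K·A·i, K = Q / (A·i) = 363 / (396.0 × 0.001083) = 846.5 m/day.

847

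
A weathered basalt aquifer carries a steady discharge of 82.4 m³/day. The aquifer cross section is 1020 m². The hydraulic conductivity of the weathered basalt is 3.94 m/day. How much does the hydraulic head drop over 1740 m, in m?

35.7

From Q = K·A·i, i = Q / (K·A) = 82.4 / (3.940 × 1020) = 0.02050.
Head loss Δh = i · L = 0.02050 × 1740 = 35.68 m.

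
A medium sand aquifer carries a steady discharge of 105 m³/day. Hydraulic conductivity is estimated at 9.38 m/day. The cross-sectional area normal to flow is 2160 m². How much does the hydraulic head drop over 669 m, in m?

3.47

From Q = K·A·i, i = Q / (K·A) = 105 / (9.380 × 2160) = 0.005182.
Head loss Δh = i · L = 0.005182 × 669 = 3.467 m.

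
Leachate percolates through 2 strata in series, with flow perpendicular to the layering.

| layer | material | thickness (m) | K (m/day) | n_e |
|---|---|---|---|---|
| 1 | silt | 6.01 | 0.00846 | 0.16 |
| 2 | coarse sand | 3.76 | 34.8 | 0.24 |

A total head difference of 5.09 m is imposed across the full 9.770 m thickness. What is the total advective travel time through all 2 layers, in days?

With flow normal to the layers, continuity requires the same specific discharge q through every layer.
Σ(b_i/K_i) = 6.01/0.00846 + 3.76/34.8 = 710.5 d.
q = Δh / Σ(b_i/K_i) = 5.09 / 710.5 = 0.007164 m/day.
In each layer the seepage velocity is v_i = q/n_i, so the layer transit time is t_i = b_i·n_i / q:
  layer 1 (silt): t_1 = 6.01 × 0.16 / 0.007164 = 134.2 d
  layer 2 (coarse sand): t_2 = 3.76 × 0.24 / 0.007164 = 126.0 d
Total t = Σ t_i = 260.2 days.

260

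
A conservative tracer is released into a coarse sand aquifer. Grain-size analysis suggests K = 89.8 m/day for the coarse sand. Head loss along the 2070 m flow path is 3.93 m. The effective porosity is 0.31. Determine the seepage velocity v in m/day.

Hydraulic gradient i = Δh / L = 3.93 / 2070 = 0.001899.
Darcy flux q = K · i = 89.80 × 0.001899 = 0.1705 m/day.
Seepage velocity v = q / n_e = 0.1705 / 0.31 = 0.5500 m/day.

0.550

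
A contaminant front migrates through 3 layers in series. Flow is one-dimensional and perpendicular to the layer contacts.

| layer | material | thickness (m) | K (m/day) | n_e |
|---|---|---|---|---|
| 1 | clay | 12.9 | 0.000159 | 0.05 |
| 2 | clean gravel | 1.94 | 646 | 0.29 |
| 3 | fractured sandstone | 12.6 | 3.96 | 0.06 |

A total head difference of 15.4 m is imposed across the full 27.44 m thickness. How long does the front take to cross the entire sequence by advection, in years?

28.3

With flow normal to the layers, continuity requires the same specific discharge q through every layer.
Σ(b_i/K_i) = 12.9/0.000159 + 1.94/646 + 12.6/3.96 = 81135 d.
q = Δh / Σ(b_i/K_i) = 15.4 / 81135 = 0.0001898 m/day.
In each layer the seepage velocity is v_i = q/n_i, so the layer transit time is t_i = b_i·n_i / q:
  layer 1 (clay): t_1 = 12.9 × 0.05 / 0.0001898 = 3398 d
  layer 2 (clean gravel): t_2 = 1.94 × 0.29 / 0.0001898 = 2964 d
  layer 3 (fractured sandstone): t_3 = 12.6 × 0.06 / 0.0001898 = 3983 d
Total t = Σ t_i = 10345 days = 28.32 years.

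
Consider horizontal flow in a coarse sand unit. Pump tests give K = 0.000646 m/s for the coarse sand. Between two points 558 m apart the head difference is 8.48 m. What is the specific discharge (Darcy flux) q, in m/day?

0.848

Convert K: 0.000646 m/s × 86400 = 55.81 m/day.
Hydraulic gradient i = Δh / L = 8.48 / 558 = 0.01520.
Specific discharge q = K · i = 55.81 × 0.01520 = 0.8482 m/day.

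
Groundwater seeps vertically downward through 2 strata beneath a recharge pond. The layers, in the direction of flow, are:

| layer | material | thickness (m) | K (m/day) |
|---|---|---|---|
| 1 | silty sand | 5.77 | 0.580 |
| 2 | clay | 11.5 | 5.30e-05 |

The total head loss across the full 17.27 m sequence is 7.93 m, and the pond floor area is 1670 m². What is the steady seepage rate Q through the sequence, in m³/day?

0.0610

Flow is perpendicular to layering, so the layers act in series and the equivalent K is the thickness-weighted harmonic mean.
Total thickness L = 5.77 + 11.5 = 17.27 m.
Σ(b_i/K_i) = 5.77/0.580 + 11.5/5.30e-05 = 2.170e+05 d.
K_eq = L / Σ(b_i/K_i) = 17.27 / 2.170e+05 = 7.959e-05 m/day.
Q = K_eq · A · (Δh/L) = 7.959e-05 × 1670 × (7.93/17.27) = 0.06103 m³/day.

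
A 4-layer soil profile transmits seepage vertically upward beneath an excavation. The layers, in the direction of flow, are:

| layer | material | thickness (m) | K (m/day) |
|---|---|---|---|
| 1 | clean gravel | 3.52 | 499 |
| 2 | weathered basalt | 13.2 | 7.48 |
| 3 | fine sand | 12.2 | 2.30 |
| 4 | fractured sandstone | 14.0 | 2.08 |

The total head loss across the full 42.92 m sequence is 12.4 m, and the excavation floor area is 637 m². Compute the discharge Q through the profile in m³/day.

Flow is perpendicular to layering, so the layers act in series and the equivalent K is the thickness-weighted harmonic mean.
Total thickness L = 3.52 + 13.2 + 12.2 + 14.0 = 42.92 m.
Σ(b_i/K_i) = 3.52/499 + 13.2/7.48 + 12.2/2.30 + 14.0/2.08 = 13.81 d.
K_eq = L / Σ(b_i/K_i) = 42.92 / 13.81 = 3.109 m/day.
Q = K_eq · A · (Δh/L) = 3.109 × 637 × (12.4/42.92) = 572.1 m³/day.

572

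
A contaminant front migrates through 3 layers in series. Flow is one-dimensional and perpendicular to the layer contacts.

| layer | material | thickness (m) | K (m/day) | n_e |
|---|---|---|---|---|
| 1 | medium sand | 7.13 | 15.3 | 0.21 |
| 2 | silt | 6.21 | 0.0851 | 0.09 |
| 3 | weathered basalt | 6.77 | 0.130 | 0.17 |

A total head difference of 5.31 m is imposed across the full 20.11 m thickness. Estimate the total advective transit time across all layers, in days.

With flow normal to the layers, continuity requires the same specific discharge q through every layer.
Σ(b_i/K_i) = 7.13/15.3 + 6.21/0.0851 + 6.77/0.130 = 125.5 d.
q = Δh / Σ(b_i/K_i) = 5.31 / 125.5 = 0.04231 m/day.
In each layer the seepage velocity is v_i = q/n_i, so the layer transit time is t_i = b_i·n_i / q:
  layer 1 (medium sand): t_1 = 7.13 × 0.21 / 0.04231 = 35.39 d
  layer 2 (silt): t_2 = 6.21 × 0.09 / 0.04231 = 13.21 d
  layer 3 (weathered basalt): t_3 = 6.77 × 0.17 / 0.04231 = 27.20 d
Total t = Σ t_i = 75.81 days.

75.8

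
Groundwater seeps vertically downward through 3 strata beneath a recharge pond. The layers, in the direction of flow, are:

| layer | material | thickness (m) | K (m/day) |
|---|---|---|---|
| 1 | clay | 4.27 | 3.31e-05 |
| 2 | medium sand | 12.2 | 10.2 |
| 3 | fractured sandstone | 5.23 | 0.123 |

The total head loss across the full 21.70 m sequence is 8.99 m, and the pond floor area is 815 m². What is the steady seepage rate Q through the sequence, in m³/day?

Flow is perpendicular to layering, so the layers act in series and the equivalent K is the thickness-weighted harmonic mean.
Total thickness L = 4.27 + 12.2 + 5.23 = 21.70 m.
Σ(b_i/K_i) = 4.27/3.31e-05 + 12.2/10.2 + 5.23/0.123 = 1.290e+05 d.
K_eq = L / Σ(b_i/K_i) = 21.70 / 1.290e+05 = 0.0001682 m/day.
Q = K_eq · A · (Δh/L) = 0.0001682 × 815 × (8.99/21.70) = 0.05678 m³/day.

0.0568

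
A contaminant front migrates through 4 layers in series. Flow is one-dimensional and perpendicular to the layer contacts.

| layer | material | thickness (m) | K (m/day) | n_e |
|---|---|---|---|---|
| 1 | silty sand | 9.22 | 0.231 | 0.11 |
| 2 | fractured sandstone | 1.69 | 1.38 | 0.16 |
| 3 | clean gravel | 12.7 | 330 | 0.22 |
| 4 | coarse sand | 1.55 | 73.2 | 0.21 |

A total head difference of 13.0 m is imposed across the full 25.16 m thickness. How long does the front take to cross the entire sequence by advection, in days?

With flow normal to the layers, continuity requires the same specific discharge q through every layer.
Σ(b_i/K_i) = 9.22/0.231 + 1.69/1.38 + 12.7/330 + 1.55/73.2 = 41.20 d.
q = Δh / Σ(b_i/K_i) = 13.0 / 41.20 = 0.3156 m/day.
In each layer the seepage velocity is v_i = q/n_i, so the layer transit time is t_i = b_i·n_i / q:
  layer 1 (silty sand): t_1 = 9.22 × 0.11 / 0.3156 = 3.214 d
  layer 2 (fractured sandstone): t_2 = 1.69 × 0.16 / 0.3156 = 0.8569 d
  layer 3 (clean gravel): t_3 = 12.7 × 0.22 / 0.3156 = 8.854 d
  layer 4 (coarse sand): t_4 = 1.55 × 0.21 / 0.3156 = 1.032 d
Total t = Σ t_i = 13.96 days.

14.0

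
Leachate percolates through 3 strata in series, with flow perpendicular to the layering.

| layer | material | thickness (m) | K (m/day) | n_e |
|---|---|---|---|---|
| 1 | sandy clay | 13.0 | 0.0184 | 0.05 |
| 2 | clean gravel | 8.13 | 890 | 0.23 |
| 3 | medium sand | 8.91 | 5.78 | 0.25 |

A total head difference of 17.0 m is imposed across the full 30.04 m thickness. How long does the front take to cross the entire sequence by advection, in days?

With flow normal to the layers, continuity requires the same specific discharge q through every layer.
Σ(b_i/K_i) = 13.0/0.0184 + 8.13/890 + 8.91/5.78 = 708.1 d.
q = Δh / Σ(b_i/K_i) = 17.0 / 708.1 = 0.02401 m/day.
In each layer the seepage velocity is v_i = q/n_i, so the layer transit time is t_i = b_i·n_i / q:
  layer 1 (sandy clay): t_1 = 13.0 × 0.05 / 0.02401 = 27.07 d
  layer 2 (clean gravel): t_2 = 8.13 × 0.23 / 0.02401 = 77.88 d
  layer 3 (medium sand): t_3 = 8.91 × 0.25 / 0.02401 = 92.78 d
Total t = Σ t_i = 197.7 days.

198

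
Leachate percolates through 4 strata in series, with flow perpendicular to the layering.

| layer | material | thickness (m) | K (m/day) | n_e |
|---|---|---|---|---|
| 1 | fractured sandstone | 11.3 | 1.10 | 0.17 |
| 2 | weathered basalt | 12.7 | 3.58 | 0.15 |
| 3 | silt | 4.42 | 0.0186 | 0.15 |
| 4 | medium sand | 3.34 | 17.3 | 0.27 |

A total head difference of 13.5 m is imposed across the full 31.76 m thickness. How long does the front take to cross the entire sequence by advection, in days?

100

With flow normal to the layers, continuity requires the same specific discharge q through every layer.
Σ(b_i/K_i) = 11.3/1.10 + 12.7/3.58 + 4.42/0.0186 + 3.34/17.3 = 251.6 d.
q = Δh / Σ(b_i/K_i) = 13.5 / 251.6 = 0.05365 m/day.
In each layer the seepage velocity is v_i = q/n_i, so the layer transit time is t_i = b_i·n_i / q:
  layer 1 (fractured sandstone): t_1 = 11.3 × 0.17 / 0.05365 = 35.81 d
  layer 2 (weathered basalt): t_2 = 12.7 × 0.15 / 0.05365 = 35.51 d
  layer 3 (silt): t_3 = 4.42 × 0.15 / 0.05365 = 12.36 d
  layer 4 (medium sand): t_4 = 3.34 × 0.27 / 0.05365 = 16.81 d
Total t = Σ t_i = 100.5 days.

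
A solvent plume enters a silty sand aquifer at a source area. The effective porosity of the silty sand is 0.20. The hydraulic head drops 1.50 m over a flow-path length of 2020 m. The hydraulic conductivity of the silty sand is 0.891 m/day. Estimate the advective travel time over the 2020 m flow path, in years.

Hydraulic gradient i = Δh / L = 1.50 / 2020 = 0.0007426.
Darcy flux q = K · i = 0.8910 × 0.0007426 = 0.0006616 m/day.
Seepage velocity v = q / n_e = 0.0006616 / 0.20 = 0.003308 m/day.
Travel time t = L / v = 2020 / 0.003308 = 6.106e+05 days = 1672 years.

1670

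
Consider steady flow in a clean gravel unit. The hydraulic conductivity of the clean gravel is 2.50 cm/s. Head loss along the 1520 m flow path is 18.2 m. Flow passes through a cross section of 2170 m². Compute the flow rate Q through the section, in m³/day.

Convert K: 2.50 cm/s × 864 = 2160 m/day.
Hydraulic gradient i = Δh / L = 18.2 / 1520 = 0.01197.
Darcy's law: Q = K · A · i = 2160 × 2170 × 0.01197 = 56123 m³/day.

56100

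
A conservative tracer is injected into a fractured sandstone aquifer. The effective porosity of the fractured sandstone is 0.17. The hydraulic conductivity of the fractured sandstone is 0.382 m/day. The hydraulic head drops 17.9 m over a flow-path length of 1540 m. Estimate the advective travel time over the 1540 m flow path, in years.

Hydraulic gradient i = Δh / L = 17.9 / 1540 = 0.01162.
Darcy flux q = K · i = 0.3820 × 0.01162 = 0.004440 m/day.
Seepage velocity v = q / n_e = 0.004440 / 0.17 = 0.02612 m/day.
Travel time t = L / v = 1540 / 0.02612 = 58962 days = 161.4 years.

161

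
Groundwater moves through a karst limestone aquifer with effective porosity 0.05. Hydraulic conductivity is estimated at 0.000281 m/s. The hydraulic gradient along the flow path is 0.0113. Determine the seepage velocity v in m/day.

5.49

Convert K: 0.000281 m/s × 86400 = 24.28 m/day.
Hydraulic gradient i = 0.0113.
Darcy flux q = K · i = 24.28 × 0.01130 = 0.2743 m/day.
Seepage velocity v = q / n_e = 0.2743 / 0.05 = 5.487 m/day.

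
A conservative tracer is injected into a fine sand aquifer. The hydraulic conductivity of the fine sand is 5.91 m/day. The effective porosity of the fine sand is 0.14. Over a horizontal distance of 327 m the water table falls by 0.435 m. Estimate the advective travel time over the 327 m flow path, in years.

15.9

Hydraulic gradient i = Δh / L = 0.435 / 327 = 0.001330.
Darcy flux q = K · i = 5.910 × 0.001330 = 0.007862 m/day.
Seepage velocity v = q / n_e = 0.007862 / 0.14 = 0.05616 m/day.
Travel time t = L / v = 327 / 0.05616 = 5823 days = 15.94 years.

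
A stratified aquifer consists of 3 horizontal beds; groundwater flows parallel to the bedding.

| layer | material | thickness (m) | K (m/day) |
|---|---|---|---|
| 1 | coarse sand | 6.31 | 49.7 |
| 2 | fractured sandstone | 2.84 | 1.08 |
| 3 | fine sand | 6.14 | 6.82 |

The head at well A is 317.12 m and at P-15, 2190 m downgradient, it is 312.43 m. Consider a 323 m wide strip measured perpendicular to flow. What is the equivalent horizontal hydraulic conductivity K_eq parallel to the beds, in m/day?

Flow is parallel to layering, so each bed carries its own Darcy discharge and the transmissivities add.
Σ(K_i·b_i) = 49.7×6.31 + 1.08×2.84 + 6.82×6.14 = 358.5 m²/day.
Total thickness b = 15.29 m, so K_eq = Σ(K_i·b_i)/b = 23.45 m/day.

23.4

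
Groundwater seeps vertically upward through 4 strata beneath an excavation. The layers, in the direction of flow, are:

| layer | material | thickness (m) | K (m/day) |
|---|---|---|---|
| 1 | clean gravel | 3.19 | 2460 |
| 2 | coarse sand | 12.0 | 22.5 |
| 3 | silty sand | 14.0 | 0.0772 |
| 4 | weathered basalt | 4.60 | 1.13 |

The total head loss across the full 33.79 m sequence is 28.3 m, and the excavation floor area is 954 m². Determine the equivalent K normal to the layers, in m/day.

0.182

Flow is perpendicular to layering, so the layers act in series and the equivalent K is the thickness-weighted harmonic mean.
Total thickness L = 3.19 + 12.0 + 14.0 + 4.60 = 33.79 m.
Σ(b_i/K_i) = 3.19/2460 + 12.0/22.5 + 14.0/0.0772 + 4.60/1.13 = 186.0 d.
K_eq = L / Σ(b_i/K_i) = 33.79 / 186.0 = 0.1817 m/day.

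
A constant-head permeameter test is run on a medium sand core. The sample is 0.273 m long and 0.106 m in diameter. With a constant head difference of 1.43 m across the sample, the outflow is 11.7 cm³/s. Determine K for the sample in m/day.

Cross-sectional area A = π·(d/2)² = π × (0.106/2)² = 0.008825 m².
Convert discharge: 11.7 cm³/s = 1.170e-05 m³/s.
Darcy's law rearranged: K = Q·L / (A·Δh) = 1.170e-05 × 0.273 / (0.008825 × 1.43) = 0.0002531 m/s = 21.87 m/day.

21.9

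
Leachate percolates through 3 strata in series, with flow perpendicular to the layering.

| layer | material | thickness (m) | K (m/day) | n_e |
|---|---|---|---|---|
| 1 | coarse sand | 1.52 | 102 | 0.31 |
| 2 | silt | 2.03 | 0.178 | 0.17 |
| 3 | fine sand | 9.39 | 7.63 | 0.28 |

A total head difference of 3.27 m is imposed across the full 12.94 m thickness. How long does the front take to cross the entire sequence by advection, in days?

13.3

With flow normal to the layers, continuity requires the same specific discharge q through every layer.
Σ(b_i/K_i) = 1.52/102 + 2.03/0.178 + 9.39/7.63 = 12.65 d.
q = Δh / Σ(b_i/K_i) = 3.27 / 12.65 = 0.2585 m/day.
In each layer the seepage velocity is v_i = q/n_i, so the layer transit time is t_i = b_i·n_i / q:
  layer 1 (coarse sand): t_1 = 1.52 × 0.31 / 0.2585 = 1.823 d
  layer 2 (silt): t_2 = 2.03 × 0.17 / 0.2585 = 1.335 d
  layer 3 (fine sand): t_3 = 9.39 × 0.28 / 0.2585 = 10.17 d
Total t = Σ t_i = 13.33 days.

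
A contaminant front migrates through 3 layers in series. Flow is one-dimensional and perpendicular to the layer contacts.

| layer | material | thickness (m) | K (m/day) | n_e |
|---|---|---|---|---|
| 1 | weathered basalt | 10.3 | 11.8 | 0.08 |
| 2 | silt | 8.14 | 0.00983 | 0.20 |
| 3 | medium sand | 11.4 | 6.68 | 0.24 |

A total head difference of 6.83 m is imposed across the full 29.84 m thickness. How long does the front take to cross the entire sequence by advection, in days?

With flow normal to the layers, continuity requires the same specific discharge q through every layer.
Σ(b_i/K_i) = 10.3/11.8 + 8.14/0.00983 + 11.4/6.68 = 830.7 d.
q = Δh / Σ(b_i/K_i) = 6.83 / 830.7 = 0.008222 m/day.
In each layer the seepage velocity is v_i = q/n_i, so the layer transit time is t_i = b_i·n_i / q:
  layer 1 (weathered basalt): t_1 = 10.3 × 0.08 / 0.008222 = 100.2 d
  layer 2 (silt): t_2 = 8.14 × 0.20 / 0.008222 = 198.0 d
  layer 3 (medium sand): t_3 = 11.4 × 0.24 / 0.008222 = 332.7 d
Total t = Σ t_i = 631.0 days.

631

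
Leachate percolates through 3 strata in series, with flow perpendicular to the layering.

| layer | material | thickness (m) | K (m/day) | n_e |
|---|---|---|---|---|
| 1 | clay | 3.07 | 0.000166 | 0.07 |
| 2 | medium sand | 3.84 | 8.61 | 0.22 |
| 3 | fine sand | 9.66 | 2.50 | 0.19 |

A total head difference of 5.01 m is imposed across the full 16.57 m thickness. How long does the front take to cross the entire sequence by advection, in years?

29.3

With flow normal to the layers, continuity requires the same specific discharge q through every layer.
Σ(b_i/K_i) = 3.07/0.000166 + 3.84/8.61 + 9.66/2.50 = 18498 d.
q = Δh / Σ(b_i/K_i) = 5.01 / 18498 = 0.0002708 m/day.
In each layer the seepage velocity is v_i = q/n_i, so the layer transit time is t_i = b_i·n_i / q:
  layer 1 (clay): t_1 = 3.07 × 0.07 / 0.0002708 = 793.5 d
  layer 2 (medium sand): t_2 = 3.84 × 0.22 / 0.0002708 = 3119 d
  layer 3 (fine sand): t_3 = 9.66 × 0.19 / 0.0002708 = 6777 d
Total t = Σ t_i = 10689 days = 29.27 years.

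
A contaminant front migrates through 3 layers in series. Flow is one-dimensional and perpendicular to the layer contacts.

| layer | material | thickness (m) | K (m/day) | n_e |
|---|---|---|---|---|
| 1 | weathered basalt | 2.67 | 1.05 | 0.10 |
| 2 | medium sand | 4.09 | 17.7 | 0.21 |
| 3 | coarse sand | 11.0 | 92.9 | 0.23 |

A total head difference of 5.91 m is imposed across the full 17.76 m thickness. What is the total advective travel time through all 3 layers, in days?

1.79

With flow normal to the layers, continuity requires the same specific discharge q through every layer.
Σ(b_i/K_i) = 2.67/1.05 + 4.09/17.7 + 11.0/92.9 = 2.892 d.
q = Δh / Σ(b_i/K_i) = 5.91 / 2.892 = 2.043 m/day.
In each layer the seepage velocity is v_i = q/n_i, so the layer transit time is t_i = b_i·n_i / q:
  layer 1 (weathered basalt): t_1 = 2.67 × 0.10 / 2.043 = 0.1307 d
  layer 2 (medium sand): t_2 = 4.09 × 0.21 / 2.043 = 0.4203 d
  layer 3 (coarse sand): t_3 = 11.0 × 0.23 / 2.043 = 1.238 d
Total t = Σ t_i = 1.789 days.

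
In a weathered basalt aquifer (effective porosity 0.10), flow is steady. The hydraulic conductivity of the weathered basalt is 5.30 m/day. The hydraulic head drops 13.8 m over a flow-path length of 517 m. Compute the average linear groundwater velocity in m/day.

Hydraulic gradient i = Δh / L = 13.8 / 517 = 0.02669.
Darcy flux q = K · i = 5.300 × 0.02669 = 0.1415 m/day.
Seepage velocity v = q / n_e = 0.1415 / 0.10 = 1.415 m/day.

1.41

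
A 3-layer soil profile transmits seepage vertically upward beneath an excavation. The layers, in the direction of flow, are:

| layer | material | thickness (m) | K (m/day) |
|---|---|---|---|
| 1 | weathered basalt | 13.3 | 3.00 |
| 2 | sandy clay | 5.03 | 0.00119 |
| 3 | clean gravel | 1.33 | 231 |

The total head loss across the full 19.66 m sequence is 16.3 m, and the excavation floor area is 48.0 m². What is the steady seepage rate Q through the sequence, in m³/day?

Flow is perpendicular to layering, so the layers act in series and the equivalent K is the thickness-weighted harmonic mean.
Total thickness L = 13.3 + 5.03 + 1.33 = 19.66 m.
Σ(b_i/K_i) = 13.3/3.00 + 5.03/0.00119 + 1.33/231 = 4231 d.
K_eq = L / Σ(b_i/K_i) = 19.66 / 4231 = 0.004646 m/day.
Q = K_eq · A · (Δh/L) = 0.004646 × 48.0 × (16.3/19.66) = 0.1849 m³/day.

0.185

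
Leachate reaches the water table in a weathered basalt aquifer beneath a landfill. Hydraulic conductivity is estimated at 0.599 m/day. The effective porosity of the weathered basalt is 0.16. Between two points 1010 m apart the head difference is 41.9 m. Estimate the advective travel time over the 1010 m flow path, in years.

17.8

Hydraulic gradient i = Δh / L = 41.9 / 1010 = 0.04149.
Darcy flux q = K · i = 0.5990 × 0.04149 = 0.02485 m/day.
Seepage velocity v = q / n_e = 0.02485 / 0.16 = 0.1553 m/day.
Travel time t = L / v = 1010 / 0.1553 = 6503 days = 17.80 years.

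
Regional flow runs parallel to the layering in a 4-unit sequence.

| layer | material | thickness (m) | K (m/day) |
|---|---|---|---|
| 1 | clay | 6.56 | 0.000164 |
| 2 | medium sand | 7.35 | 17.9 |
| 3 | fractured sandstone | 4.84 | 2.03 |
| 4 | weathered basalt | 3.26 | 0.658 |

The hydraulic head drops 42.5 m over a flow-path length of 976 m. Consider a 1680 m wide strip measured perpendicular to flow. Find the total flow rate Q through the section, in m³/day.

10500

Flow is parallel to layering, so each bed carries its own Darcy discharge and the transmissivities add.
Σ(K_i·b_i) = 0.000164×6.56 + 17.9×7.35 + 2.03×4.84 + 0.658×3.26 = 143.5 m²/day.
Hydraulic gradient i = Δh / L = 42.5 / 976 = 0.04355.
Q = Σ(K_i·b_i) · W · i = 143.5 × 1680 × 0.04355 = 10501 m³/day.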